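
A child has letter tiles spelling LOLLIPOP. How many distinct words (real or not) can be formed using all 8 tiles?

The 8 letters of LOLLIPOP have repeats: L appearing 3 times, O appearing twice, and P appearing twice.
Dividing 8! = 40320 by 3!·2!·2! = 24 for the repeated letters gives 1680.

1680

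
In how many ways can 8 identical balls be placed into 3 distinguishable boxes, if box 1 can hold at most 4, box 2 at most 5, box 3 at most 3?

14

Without the upper bounds there are C(10,2) = 45 ways to split 8 among 3 boxes.
Subtract solutions that violate a single cap (substitute x_i' = x_i − (cap_i+1)): x_1 ≥ 5 gives C(5,2) = 10; x_2 ≥ 6 gives C(4,2) = 6; x_3 ≥ 4 gives C(6,2) = 15. Together 31.
No two caps can be exceeded simultaneously, so the pair terms are all 0.
By inclusion–exclusion the count is 45 − 31 + 0 = 14.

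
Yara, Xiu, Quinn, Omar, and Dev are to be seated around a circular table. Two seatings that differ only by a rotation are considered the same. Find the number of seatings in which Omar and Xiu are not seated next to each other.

12

All circular seatings of 5 people number (4)! = 24.
Those with Omar next to Xiu: fuse the pair into one unit and seat 4 units around a circle — 2·(3)! = 12.
Subtracting, 24 − 12 = 12.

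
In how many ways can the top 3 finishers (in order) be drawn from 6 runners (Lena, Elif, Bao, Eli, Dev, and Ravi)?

120

There are 6 choices for 1st place, 5 for 2nd, and 4 for 3rd.
That gives 6 × 5 × 4 = 120.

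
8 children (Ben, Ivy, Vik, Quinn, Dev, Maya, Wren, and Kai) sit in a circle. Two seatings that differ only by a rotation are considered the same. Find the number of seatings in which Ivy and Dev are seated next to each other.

Glue Ivy and Dev into a block (2 internal orders). Seating 7 units around a circle gives (6)! arrangements.
So 2 × (6)! = 2 × 720 = 1440.

1440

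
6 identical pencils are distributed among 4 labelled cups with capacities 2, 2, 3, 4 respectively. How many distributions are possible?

31

By stars and bars, unrestricted non-negative solutions to x_1+…+x_4 = 6 number C(6+3,3) = 84.
Subtract solutions that violate a single cap (substitute x_i' = x_i − (cap_i+1)): x_1 ≥ 3 gives C(6,3) = 20; x_2 ≥ 3 gives C(6,3) = 20; x_3 ≥ 4 gives C(5,3) = 10; x_4 ≥ 5 gives C(4,3) = 4. Together 54.
Add back pairs where two caps are both exceeded: 1 + 0 + 0 + 0 + 0 + 0 = 1.
By inclusion–exclusion the count is 84 − 54 + 1 = 31.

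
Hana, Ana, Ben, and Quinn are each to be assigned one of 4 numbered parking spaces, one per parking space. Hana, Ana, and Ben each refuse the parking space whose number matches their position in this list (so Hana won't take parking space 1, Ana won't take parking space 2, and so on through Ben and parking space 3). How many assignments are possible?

Let Aᵢ (for i ∈ {1, 2, 3}) be the placements that put person i in their forbidden parking space. Any j of these fix j positions, leaving (4−j)! ways to fill the rest, and there are C(3,j) ways to pick which j.
By inclusion–exclusion, the number of valid placements is Σ_{j=0}^{3} (−1)^j C(3,j)·(4−j)!.
Computing: 24 − 18 + 6 − 1 = 11.

11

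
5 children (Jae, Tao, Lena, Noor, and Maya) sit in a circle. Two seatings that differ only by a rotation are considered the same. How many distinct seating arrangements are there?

Fix one person's seat to break rotational symmetry; the remaining 4 people can be arranged in (4)! = 24 ways.

24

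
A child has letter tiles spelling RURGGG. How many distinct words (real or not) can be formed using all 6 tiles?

60

Letter multiplicities in RURGGG: G×3, R×2, U×1.
The number of distinct arrangements is 6!/(3!·2!) = 720/12 = 60.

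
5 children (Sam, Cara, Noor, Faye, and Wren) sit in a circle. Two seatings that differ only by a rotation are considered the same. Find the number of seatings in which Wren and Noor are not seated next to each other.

12

Without the restriction there are (4)! = 24 seatings.
Seatings with Wren beside Noor: treat them as a block with 2 internal orders, giving 2 × (3)! = 12.
Subtracting, 24 − 12 = 12.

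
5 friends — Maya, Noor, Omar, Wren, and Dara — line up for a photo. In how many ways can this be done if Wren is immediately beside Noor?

48

Place the 3 others and the Wren-Noor pair as 4 objects in a line; the pair has 2 internal arrangements.
So the count is 2·(4)! = 48.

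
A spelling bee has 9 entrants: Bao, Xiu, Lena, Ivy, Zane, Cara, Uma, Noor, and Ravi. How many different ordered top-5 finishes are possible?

15120

This is an ordered selection of 5 from 9: P(9,5).
That gives 9 × 8 × 7 × 6 × 5 = 15120.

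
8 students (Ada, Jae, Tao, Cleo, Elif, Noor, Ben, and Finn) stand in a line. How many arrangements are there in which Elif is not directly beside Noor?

30240

There are 8! = 40320 arrangements in all. If Elif and Noor are adjacent, merging them into one block gives 2·(7)! = 10080 arrangements.
Complementary counting: 40320 − 10080 = 30240.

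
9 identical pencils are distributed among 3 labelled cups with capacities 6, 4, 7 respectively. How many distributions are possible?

31

Ignoring the caps, the number of non-negative solutions to x_1+…+x_3 = 9 is C(11,2) = 55.
Subtract solutions that violate a single cap (substitute x_i' = x_i − (cap_i+1)): x_1 ≥ 7 gives C(4,2) = 6; x_2 ≥ 5 gives C(6,2) = 15; x_3 ≥ 8 gives C(3,2) = 3. Together 24.
No two caps can be exceeded simultaneously, so the pair terms are all 0.
By inclusion–exclusion the count is 55 − 24 + 0 = 31.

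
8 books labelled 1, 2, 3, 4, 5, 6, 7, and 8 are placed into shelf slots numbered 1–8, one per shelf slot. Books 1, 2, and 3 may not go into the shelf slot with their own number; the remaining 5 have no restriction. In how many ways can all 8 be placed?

Let Aᵢ (for i ∈ {1, 2, 3}) be the placements that put book i in its forbidden shelf slot. Any j of these fix j positions, leaving (8−j)! ways to fill the rest, and there are C(3,j) ways to pick which j.
By inclusion–exclusion, the number of valid placements is Σ_{j=0}^{3} (−1)^j C(3,j)·(8−j)!.
Computing: 40320 − 15120 + 2160 − 120 = 27240.

27240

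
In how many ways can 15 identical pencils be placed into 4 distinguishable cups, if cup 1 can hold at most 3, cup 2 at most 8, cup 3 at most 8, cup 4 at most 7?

Ignoring the caps, the number of non-negative solutions to x_1+…+x_4 = 15 is C(18,3) = 816.
Subtract solutions that violate a single cap (substitute x_i' = x_i − (cap_i+1)): x_1 ≥ 4 gives C(14,3) = 364; x_2 ≥ 9 gives C(9,3) = 84; x_3 ≥ 9 gives C(9,3) = 84; x_4 ≥ 8 gives C(10,3) = 120. Together 652.
Add back pairs where two caps are both exceeded: 10 + 10 + 20 + 0 + 0 + 0 = 40.
By inclusion–exclusion the count is 816 − 652 + 40 = 204.

204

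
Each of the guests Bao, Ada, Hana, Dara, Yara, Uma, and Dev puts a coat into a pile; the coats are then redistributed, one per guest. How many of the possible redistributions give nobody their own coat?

1854

This is the derangement count D_7: permutations of 7 items with no fixed point.
By inclusion–exclusion this is Σ_{j=0}^{7} (−1)^j C(7,j)·(7−j)!.
Computing: 5040 − 5040 + 2520 − 840 + 210 − 42 + 7 − 1 = 1854.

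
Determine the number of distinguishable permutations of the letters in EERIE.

20

EERIE has 5 letters with E appearing 3 times.
The number of distinct arrangements is 5!/(3!) = 120/6 = 20.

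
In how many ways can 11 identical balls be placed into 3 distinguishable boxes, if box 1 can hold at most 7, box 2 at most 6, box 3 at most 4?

25

By stars and bars, unrestricted non-negative solutions to x_1+…+x_3 = 11 number C(11+2,2) = 78.
Subtract solutions that violate a single cap (substitute x_i' = x_i − (cap_i+1)): x_1 ≥ 8 gives C(5,2) = 10; x_2 ≥ 7 gives C(6,2) = 15; x_3 ≥ 5 gives C(8,2) = 28. Together 53.
No two caps can be exceeded simultaneously, so the pair terms are all 0.
By inclusion–exclusion the count is 78 − 53 + 0 = 25.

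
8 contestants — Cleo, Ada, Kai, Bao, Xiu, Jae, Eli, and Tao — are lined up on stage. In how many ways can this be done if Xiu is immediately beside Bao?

10080

Place the 6 others and the Xiu-Bao pair as 7 objects in a line; the pair has 2 internal arrangements.
So the count is 2·(7)! = 10080.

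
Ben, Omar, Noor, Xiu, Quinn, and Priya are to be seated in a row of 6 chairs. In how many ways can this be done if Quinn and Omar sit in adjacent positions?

240

Glue Quinn and Omar into one block (2 internal orders), leaving 5 units to arrange in a row.
That gives 2 × 5! = 2 × 120 = 240.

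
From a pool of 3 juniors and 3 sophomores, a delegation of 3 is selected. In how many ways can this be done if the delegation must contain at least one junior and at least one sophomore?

Total 3-person selections from all 6: C(6,3) = 20.
Selections missing a whole group: no juniors → C(3,3) = 1; no sophomores → C(3,3) = 1.
Both groups omitted at once is impossible, so 20 − 2 = 18.

18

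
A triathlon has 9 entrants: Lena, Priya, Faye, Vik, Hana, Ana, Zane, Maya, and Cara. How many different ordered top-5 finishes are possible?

15120

This is an ordered selection of 5 from 9: P(9,5).
That gives 9 × 8 × 7 × 6 × 5 = 15120.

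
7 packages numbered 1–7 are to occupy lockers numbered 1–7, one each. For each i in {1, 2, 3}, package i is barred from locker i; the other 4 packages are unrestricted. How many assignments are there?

3216

Let Aᵢ (for i ∈ {1, 2, 3}) be the placements that put package i in its forbidden locker. Any j of these fix j positions, leaving (7−j)! ways to fill the rest, and there are C(3,j) ways to pick which j.
By inclusion–exclusion, the number of valid placements is Σ_{j=0}^{3} (−1)^j C(3,j)·(7−j)!.
Computing: 5040 − 2160 + 360 − 24 = 3216.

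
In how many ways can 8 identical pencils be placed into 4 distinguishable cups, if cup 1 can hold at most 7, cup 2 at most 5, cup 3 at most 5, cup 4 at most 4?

By stars and bars, unrestricted non-negative solutions to x_1+…+x_4 = 8 number C(8+3,3) = 165.
Subtract solutions that violate a single cap (substitute x_i' = x_i − (cap_i+1)): x_1 ≥ 8 gives C(3,3) = 1; x_2 ≥ 6 gives C(5,3) = 10; x_3 ≥ 6 gives C(5,3) = 10; x_4 ≥ 5 gives C(6,3) = 20. Together 41.
No two caps can be exceeded simultaneously, so the pair terms are all 0.
By inclusion–exclusion the count is 165 − 41 + 0 = 124.

124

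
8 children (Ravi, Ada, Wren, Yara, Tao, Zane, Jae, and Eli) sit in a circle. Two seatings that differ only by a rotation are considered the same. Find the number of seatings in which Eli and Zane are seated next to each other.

1440

Glue Eli and Zane into a block (2 internal orders). Seating 7 units around a circle gives (6)! arrangements.
So 2 × (6)! = 2 × 720 = 1440.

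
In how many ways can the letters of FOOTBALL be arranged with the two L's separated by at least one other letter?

Total arrangements of FOOTBALL: 8!/(2!·2!) = 10080.
If the two L's are adjacent, glue them into one block, leaving 7 items to arrange: (7)!/(2!) = 2520 ways.
Hence 10080 − 2520 = 7560.

7560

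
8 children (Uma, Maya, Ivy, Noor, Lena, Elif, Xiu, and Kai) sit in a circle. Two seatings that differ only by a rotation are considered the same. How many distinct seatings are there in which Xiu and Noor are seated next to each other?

1440

Glue Xiu and Noor into a block (2 internal orders). Seating 7 units around a circle gives (6)! arrangements.
So 2 × (6)! = 2 × 720 = 1440.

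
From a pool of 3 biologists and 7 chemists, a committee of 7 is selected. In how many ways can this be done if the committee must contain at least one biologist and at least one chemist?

119

Total 7-person selections from all 10: C(10,7) = 120.
Subtract selections that omit an entire group: no biologists → C(7,7) = 1; no chemists → C(3,7) = 0.
Both groups omitted at once is impossible, so 120 − 1 = 119.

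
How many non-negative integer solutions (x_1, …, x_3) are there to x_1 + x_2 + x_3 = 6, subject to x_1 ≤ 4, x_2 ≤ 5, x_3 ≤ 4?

Ignoring the caps, the number of non-negative solutions to x_1+…+x_3 = 6 is C(8,2) = 28.
Subtract solutions that violate a single cap (substitute x_i' = x_i − (cap_i+1)): x_1 ≥ 5 gives C(3,2) = 3; x_2 ≥ 6 gives C(2,2) = 1; x_3 ≥ 5 gives C(3,2) = 3. Together 7.
No two caps can be exceeded simultaneously, so the pair terms are all 0.
By inclusion–exclusion the count is 28 − 7 + 0 = 21.

21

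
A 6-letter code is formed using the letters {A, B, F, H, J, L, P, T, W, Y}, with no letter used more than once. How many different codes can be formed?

151200

Choose and order 6 of the 10 symbols: the first letter has 10 options, the next 9, and so on down to 5.
That product is 10 × 9 × 8 × 7 × 6 × 5 = 151200.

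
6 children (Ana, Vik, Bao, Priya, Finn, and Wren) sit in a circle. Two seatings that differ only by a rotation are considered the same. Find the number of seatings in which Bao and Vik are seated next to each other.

Glue Bao and Vik into a block (2 internal orders). Seating 5 units around a circle gives (4)! arrangements.
So 2 × (4)! = 2 × 24 = 48.

48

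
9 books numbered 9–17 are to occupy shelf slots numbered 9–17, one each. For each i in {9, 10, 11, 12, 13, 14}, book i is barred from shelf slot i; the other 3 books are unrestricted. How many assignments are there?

Let Aᵢ (for 9 ≤ i ≤ 14) be the placements that put book i in its forbidden shelf slot. Any j of these fix j positions, leaving (9−j)! ways to fill the rest, and there are C(6,j) ways to pick which j.
By inclusion–exclusion, the number of valid placements is Σ_{j=0}^{6} (−1)^j C(6,j)·(9−j)!.
Computing: 362880 − 241920 + 75600 − 14400 + 1800 − 144 + 6 = 183822.

183822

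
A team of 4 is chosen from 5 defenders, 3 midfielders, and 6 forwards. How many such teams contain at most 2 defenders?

906

Split by how many defenders are chosen (0 through 2).
Sum: C(5,0)·C(9,4) + C(5,1)·C(9,3) + C(5,2)·C(9,2) = 126 + 420 + 360 = 906.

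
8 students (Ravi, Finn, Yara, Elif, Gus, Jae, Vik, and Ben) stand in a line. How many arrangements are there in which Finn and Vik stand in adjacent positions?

Treat {Finn, Vik} as a single unit. There are 7 units to order, and the pair itself can be ordered 2 ways.
So the count is 2·(7)! = 10080.

10080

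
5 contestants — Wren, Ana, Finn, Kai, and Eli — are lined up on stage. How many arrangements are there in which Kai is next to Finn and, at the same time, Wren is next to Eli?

24

Treat {Kai,Finn} as one block (2 orders) and {Wren,Eli} as another (2 orders).
That leaves 3 units to arrange: 2 × 2 × 3! = 4 × 6 = 24.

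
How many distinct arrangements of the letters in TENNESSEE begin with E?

1680

Fix E in the first position and arrange the remaining 8 letters.
Those 8 letters have E appearing 3 times, N appearing twice, and S appearing twice, giving (8)!/(3!·2!·2!) = 1680.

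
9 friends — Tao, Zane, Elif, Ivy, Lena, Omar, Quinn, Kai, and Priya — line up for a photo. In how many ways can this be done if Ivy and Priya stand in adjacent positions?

Place the 7 others and the Ivy-Priya pair as 8 objects in a line; the pair has 2 internal arrangements.
So the count is 2·(8)! = 80640.

80640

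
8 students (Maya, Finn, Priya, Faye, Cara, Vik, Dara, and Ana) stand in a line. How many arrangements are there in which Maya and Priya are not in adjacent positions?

30240

Of the 8! = 40320 arrangements, those with Maya and Priya adjacent number 2 × 7! = 10080 (treat the pair as a block with 2 internal orders).
Complementary counting: 40320 − 10080 = 30240.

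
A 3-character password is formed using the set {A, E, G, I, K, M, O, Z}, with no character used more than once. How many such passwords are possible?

336

With no repetition, fill the 3 characters in order: 8 choices, then 7, down to 6.
That product is 8 × 7 × 6 = 336.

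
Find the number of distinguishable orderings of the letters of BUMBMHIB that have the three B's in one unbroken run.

360

Treat the 3 copies of B as a single block. The multiset to arrange is then {BBB, H, I, M, M, U}, 6 items in all.
That gives (6)!/(2!) = 360 arrangements.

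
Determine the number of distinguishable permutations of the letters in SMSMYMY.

210

The 7 letters of SMSMYMY have repeats: M appearing 3 times, S appearing twice, and Y appearing twice.
The number of distinct arrangements is 7!/(3!·2!·2!) = 5040/24 = 210.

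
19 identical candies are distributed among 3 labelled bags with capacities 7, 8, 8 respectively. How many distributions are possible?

By stars and bars, unrestricted non-negative solutions to x_1+…+x_3 = 19 number C(19+2,2) = 210.
Subtract solutions that violate a single cap (substitute x_i' = x_i − (cap_i+1)): x_1 ≥ 8 gives C(13,2) = 78; x_2 ≥ 9 gives C(12,2) = 66; x_3 ≥ 9 gives C(12,2) = 66. Together 210.
Add back pairs where two caps are both exceeded: 6 + 6 + 3 = 15.
By inclusion–exclusion the count is 210 − 210 + 15 = 15.

15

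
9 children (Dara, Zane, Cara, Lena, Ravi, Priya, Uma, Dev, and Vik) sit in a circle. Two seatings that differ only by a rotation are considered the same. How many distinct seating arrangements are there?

Fix one person's seat to break rotational symmetry; the remaining 8 people can be arranged in (8)! = 40320 ways.

40320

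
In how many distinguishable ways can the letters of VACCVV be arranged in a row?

VACCVV has 6 letters with C appearing twice and V appearing 3 times.
So there are 6! / (3!·2!) = 60 distinguishable arrangements.

60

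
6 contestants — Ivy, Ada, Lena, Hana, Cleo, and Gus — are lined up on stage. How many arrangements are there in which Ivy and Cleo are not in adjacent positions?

Of the 6! = 720 arrangements, those with Ivy and Cleo adjacent number 2 × 5! = 240 (treat the pair as a block with 2 internal orders).
Complementary counting: 720 − 240 = 480.

480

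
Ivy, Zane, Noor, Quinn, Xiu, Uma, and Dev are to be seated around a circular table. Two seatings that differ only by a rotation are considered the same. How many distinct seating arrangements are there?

720

Seat Ivy anywhere (absorbing the rotational symmetry), then permute the other 6: (6)! = 720.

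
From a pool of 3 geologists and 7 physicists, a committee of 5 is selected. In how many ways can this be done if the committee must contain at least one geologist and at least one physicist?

231

Total 5-person selections from all 10: C(10,5) = 252.
Subtract selections that omit an entire group: no geologists → C(7,5) = 21; no physicists → C(3,5) = 0.
Both groups omitted at once is impossible, so 252 − 21 = 231.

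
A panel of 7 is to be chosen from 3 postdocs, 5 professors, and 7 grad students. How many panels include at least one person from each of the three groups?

5516

Total 7-person selections from all 15: C(15,7) = 6435.
Selections missing a whole group: no postdocs → C(12,7) = 792; no professors → C(10,7) = 120; no grad students → C(8,7) = 8.
Add back selections omitting two groups (i.e. drawn from a single group): C(3,7) + C(5,7) + C(7,7) = 1.
By inclusion–exclusion: 6435 − 920 + 1 = 5516.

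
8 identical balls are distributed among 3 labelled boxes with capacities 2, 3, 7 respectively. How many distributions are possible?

11

Ignoring the caps, the number of non-negative solutions to x_1+…+x_3 = 8 is C(10,2) = 45.
Subtract solutions that violate a single cap (substitute x_i' = x_i − (cap_i+1)): x_1 ≥ 3 gives C(7,2) = 21; x_2 ≥ 4 gives C(6,2) = 15; x_3 ≥ 8 gives C(2,2) = 1. Together 37.
Add back pairs where two caps are both exceeded: 3 + 0 + 0 = 3.
By inclusion–exclusion the count is 45 − 37 + 3 = 11.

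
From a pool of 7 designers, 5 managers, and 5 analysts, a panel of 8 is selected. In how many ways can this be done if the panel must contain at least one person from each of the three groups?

Unrestricted: C(17,8) = 24310 ways to pick any 8 of the 17.
Selections missing a whole group: no designers → C(10,8) = 45; no managers → C(12,8) = 495; no analysts → C(12,8) = 495.
Add back selections omitting two groups (i.e. drawn from a single group): C(7,8) + C(5,8) + C(5,8) = 0.
By inclusion–exclusion: 24310 − 1035 + 0 = 23275.

23275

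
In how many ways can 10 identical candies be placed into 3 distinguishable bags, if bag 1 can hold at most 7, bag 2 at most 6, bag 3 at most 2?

15

Ignoring the caps, the number of non-negative solutions to x_1+…+x_3 = 10 is C(12,2) = 66.
Subtract solutions that violate a single cap (substitute x_i' = x_i − (cap_i+1)): x_1 ≥ 8 gives C(4,2) = 6; x_2 ≥ 7 gives C(5,2) = 10; x_3 ≥ 3 gives C(9,2) = 36. Together 52.
Add back pairs where two caps are both exceeded: 0 + 0 + 1 = 1.
By inclusion–exclusion the count is 66 − 52 + 1 = 15.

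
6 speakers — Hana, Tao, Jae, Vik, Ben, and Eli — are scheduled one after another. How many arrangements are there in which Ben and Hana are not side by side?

480

Of the 6! = 720 arrangements, those with Ben and Hana adjacent number 2 × 5! = 240 (treat the pair as a block with 2 internal orders).
Complementary counting: 720 − 240 = 480.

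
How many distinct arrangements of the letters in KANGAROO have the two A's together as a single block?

Treat the 2 copies of A as a single block. The multiset to arrange is then {AA, G, K, N, O, O, R}, 7 items in all.
That gives (7)!/(2!) = 2520 arrangements.

2520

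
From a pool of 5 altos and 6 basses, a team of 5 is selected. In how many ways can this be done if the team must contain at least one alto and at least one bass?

455

With no constraint there are C(11,5) = 462 possible selections.
Subtract selections that omit an entire group: no altos → C(6,5) = 6; no basses → C(5,5) = 1.
Both groups omitted at once is impossible, so 462 − 7 = 455.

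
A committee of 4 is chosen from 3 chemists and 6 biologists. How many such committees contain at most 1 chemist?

Split by how many chemists are chosen (0 through 1).
Sum: C(3,0)·C(6,4) + C(3,1)·C(6,3) = 15 + 60 = 75.

75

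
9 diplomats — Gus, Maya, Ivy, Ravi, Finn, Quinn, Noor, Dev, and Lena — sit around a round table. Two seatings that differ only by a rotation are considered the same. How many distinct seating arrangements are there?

Fix one person's seat to break rotational symmetry; the remaining 8 people can be arranged in (8)! = 40320 ways.

40320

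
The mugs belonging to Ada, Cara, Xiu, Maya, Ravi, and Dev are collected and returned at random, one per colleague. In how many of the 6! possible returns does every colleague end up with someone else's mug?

265

Let Aᵢ be the assignments in which colleague i gets their own mug. We want the size of the complement of A₁∪…∪A_6.
By inclusion–exclusion this is Σ_{j=0}^{6} (−1)^j C(6,j)·(6−j)!.
Computing: 720 − 720 + 360 − 120 + 30 − 6 + 1 = 265.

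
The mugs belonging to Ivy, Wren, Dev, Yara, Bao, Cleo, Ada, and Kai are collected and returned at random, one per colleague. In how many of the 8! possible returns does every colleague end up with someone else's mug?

This is the derangement count D_8: permutations of 8 items with no fixed point.
By inclusion–exclusion this is Σ_{j=0}^{8} (−1)^j C(8,j)·(8−j)!.
Computing: 40320 − 40320 + 20160 − 6720 + 1680 − 336 + 56 − 8 + 1 = 14833.

14833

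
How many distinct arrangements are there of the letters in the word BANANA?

The 6 letters of BANANA have repeats: A appearing 3 times and N appearing twice.
Dividing 6! = 720 by 3!·2! = 12 for the repeated letters gives 60.

60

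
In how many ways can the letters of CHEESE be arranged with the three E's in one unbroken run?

Treat the 3 copies of E as a single block. The multiset to arrange is then {EEE, C, H, S}, 4 items in all.
All 4 items are distinct, so there are (4)! = 24 arrangements.

24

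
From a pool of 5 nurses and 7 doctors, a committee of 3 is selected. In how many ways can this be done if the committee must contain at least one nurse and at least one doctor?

175

With no constraint there are C(12,3) = 220 possible selections.
Selections missing a whole group: no nurses → C(7,3) = 35; no doctors → C(5,3) = 10.
Both groups omitted at once is impossible, so 220 − 45 = 175.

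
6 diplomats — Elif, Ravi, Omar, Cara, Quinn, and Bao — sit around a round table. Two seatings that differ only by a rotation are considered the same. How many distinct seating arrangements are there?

120

Fix one person's seat to break rotational symmetry; the remaining 5 people can be arranged in (5)! = 120 ways.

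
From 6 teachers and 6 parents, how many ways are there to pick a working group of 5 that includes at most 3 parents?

Split by how many parents are chosen (0 through 3).
Sum: C(6,0)·C(6,5) + C(6,1)·C(6,4) + C(6,2)·C(6,3) + C(6,3)·C(6,2) = 6 + 90 + 300 + 300 = 696.

696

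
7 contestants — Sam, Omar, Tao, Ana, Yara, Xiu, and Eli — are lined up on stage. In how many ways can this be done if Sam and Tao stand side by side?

Treat {Sam, Tao} as a single unit. There are 6 units to order, and the pair itself can be ordered 2 ways.
That gives 2 × 6! = 2 × 720 = 1440.

1440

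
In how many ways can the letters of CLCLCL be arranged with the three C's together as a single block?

4

Treat the 3 copies of C as a single block. The multiset to arrange is then {CCC, L, L, L}, 4 items in all.
That gives (4)!/(3!) = 4 arrangements.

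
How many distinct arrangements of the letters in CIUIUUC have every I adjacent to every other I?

Treat the 2 copies of I as a single block. The multiset to arrange is then {II, C, C, U, U, U}, 6 items in all.
That gives (6)!/(3!·2!) = 60 arrangements.

60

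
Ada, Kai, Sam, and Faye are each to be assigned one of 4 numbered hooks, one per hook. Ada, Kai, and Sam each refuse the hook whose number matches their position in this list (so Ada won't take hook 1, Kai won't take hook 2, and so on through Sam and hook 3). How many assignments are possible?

11

Let Aᵢ (for i ∈ {1, 2, 3}) be the placements that put person i in their forbidden hook. Any j of these fix j positions, leaving (4−j)! ways to fill the rest, and there are C(3,j) ways to pick which j.
By inclusion–exclusion, the number of valid placements is Σ_{j=0}^{3} (−1)^j C(3,j)·(4−j)!.
Computing: 24 − 18 + 6 − 1 = 11.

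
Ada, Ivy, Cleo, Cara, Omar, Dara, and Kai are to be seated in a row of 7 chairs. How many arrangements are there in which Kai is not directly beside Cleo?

3600

Of the 7! = 5040 arrangements, those with Kai and Cleo adjacent number 2 × 6! = 1440 (treat the pair as a block with 2 internal orders).
So 5040 − 1440 = 3600 arrangements keep them apart.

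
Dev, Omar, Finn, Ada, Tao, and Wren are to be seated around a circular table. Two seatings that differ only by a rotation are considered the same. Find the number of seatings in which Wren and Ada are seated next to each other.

Glue Wren and Ada into a block (2 internal orders). Seating 5 units around a circle gives (4)! arrangements.
So 2 × (4)! = 2 × 24 = 48.

48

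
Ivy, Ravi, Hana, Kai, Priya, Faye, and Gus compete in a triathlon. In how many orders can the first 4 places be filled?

This is an ordered selection of 4 from 7: P(7,4).
That gives 7 × 6 × 5 × 4 = 840.

840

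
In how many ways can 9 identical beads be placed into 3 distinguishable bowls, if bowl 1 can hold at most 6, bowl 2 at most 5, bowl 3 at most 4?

Ignoring the caps, the number of non-negative solutions to x_1+…+x_3 = 9 is C(11,2) = 55.
Subtract solutions that violate a single cap (substitute x_i' = x_i − (cap_i+1)): x_1 ≥ 7 gives C(4,2) = 6; x_2 ≥ 6 gives C(5,2) = 10; x_3 ≥ 5 gives C(6,2) = 15. Together 31.
No two caps can be exceeded simultaneously, so the pair terms are all 0.
By inclusion–exclusion the count is 55 − 31 + 0 = 24.

24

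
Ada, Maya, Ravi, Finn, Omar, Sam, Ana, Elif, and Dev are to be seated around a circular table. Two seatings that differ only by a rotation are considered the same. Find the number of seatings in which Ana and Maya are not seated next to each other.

All circular seatings of 9 people number (8)! = 40320.
Those with Ana next to Maya: fuse the pair into one unit and seat 8 units around a circle — 2·(7)! = 10080.
Subtracting, 40320 − 10080 = 30240.

30240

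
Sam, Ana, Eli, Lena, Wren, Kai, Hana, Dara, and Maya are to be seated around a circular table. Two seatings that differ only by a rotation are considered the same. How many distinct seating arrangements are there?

40320

Fix one person's seat to break rotational symmetry; the remaining 8 people can be arranged in (8)! = 40320 ways.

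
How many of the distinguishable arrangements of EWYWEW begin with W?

30

With the first slot taken by W, it remains to arrange the other 5 letters (EYWEW).
Those 5 letters have E appearing twice and W appearing twice, giving (5)!/(2!·2!) = 30.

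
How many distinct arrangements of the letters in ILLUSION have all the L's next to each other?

Treat the 2 copies of L as a single block. The multiset to arrange is then {LL, I, I, N, O, S, U}, 7 items in all.
That gives (7)!/(2!) = 2520 arrangements.

2520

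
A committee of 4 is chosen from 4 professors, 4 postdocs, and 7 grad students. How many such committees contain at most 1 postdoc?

Split by how many postdocs are chosen (0 through 1).
Sum: C(4,0)·C(11,4) + C(4,1)·C(11,3) = 330 + 660 = 990.

990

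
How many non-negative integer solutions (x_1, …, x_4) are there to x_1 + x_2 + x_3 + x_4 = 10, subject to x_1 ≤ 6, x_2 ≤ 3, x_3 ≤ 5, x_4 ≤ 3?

By stars and bars, unrestricted non-negative solutions to x_1+…+x_4 = 10 number C(10+3,3) = 286.
Subtract solutions that violate a single cap (substitute x_i' = x_i − (cap_i+1)): x_1 ≥ 7 gives C(6,3) = 20; x_2 ≥ 4 gives C(9,3) = 84; x_3 ≥ 6 gives C(7,3) = 35; x_4 ≥ 4 gives C(9,3) = 84. Together 223.
Add back pairs where two caps are both exceeded: 0 + 0 + 0 + 1 + 10 + 1 = 12.
By inclusion–exclusion the count is 286 − 223 + 12 = 75.

75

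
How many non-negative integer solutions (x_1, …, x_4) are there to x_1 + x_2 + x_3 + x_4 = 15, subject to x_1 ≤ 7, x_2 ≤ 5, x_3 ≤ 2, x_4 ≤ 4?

19

Ignoring the caps, the number of non-negative solutions to x_1+…+x_4 = 15 is C(18,3) = 816.
Subtract solutions that violate a single cap (substitute x_i' = x_i − (cap_i+1)): x_1 ≥ 8 gives C(10,3) = 120; x_2 ≥ 6 gives C(12,3) = 220; x_3 ≥ 3 gives C(15,3) = 455; x_4 ≥ 5 gives C(13,3) = 286. Together 1081.
Add back pairs where two caps are both exceeded: 4 + 35 + 10 + 84 + 35 + 120 = 288.
Subtract triples: 0 + 0 + 0 + 4 = 4.
By inclusion–exclusion the count is 816 − 1081 + 288 − 4 = 19.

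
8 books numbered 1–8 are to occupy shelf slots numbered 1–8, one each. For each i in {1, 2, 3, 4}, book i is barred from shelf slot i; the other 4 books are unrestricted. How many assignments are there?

24024

Let Aᵢ (for 1 ≤ i ≤ 4) be the placements that put book i in its forbidden shelf slot. Any j of these fix j positions, leaving (8−j)! ways to fill the rest, and there are C(4,j) ways to pick which j.
By inclusion–exclusion, the number of valid placements is Σ_{j=0}^{4} (−1)^j C(4,j)·(8−j)!.
Computing: 40320 − 20160 + 4320 − 480 + 24 = 24024.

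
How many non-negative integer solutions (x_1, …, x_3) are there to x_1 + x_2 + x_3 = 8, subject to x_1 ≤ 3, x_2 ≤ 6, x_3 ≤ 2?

Ignoring the caps, the number of non-negative solutions to x_1+…+x_3 = 8 is C(10,2) = 45.
Subtract solutions that violate a single cap (substitute x_i' = x_i − (cap_i+1)): x_1 ≥ 4 gives C(6,2) = 15; x_2 ≥ 7 gives C(3,2) = 3; x_3 ≥ 3 gives C(7,2) = 21. Together 39.
Add back pairs where two caps are both exceeded: 0 + 3 + 0 = 3.
By inclusion–exclusion the count is 45 − 39 + 3 = 9.

9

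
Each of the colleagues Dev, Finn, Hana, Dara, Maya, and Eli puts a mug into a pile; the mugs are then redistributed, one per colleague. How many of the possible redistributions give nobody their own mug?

265

This is the derangement count D_6: permutations of 6 items with no fixed point.
By inclusion–exclusion this is Σ_{j=0}^{6} (−1)^j C(6,j)·(6−j)!.
Computing: 720 − 720 + 360 − 120 + 30 − 6 + 1 = 265.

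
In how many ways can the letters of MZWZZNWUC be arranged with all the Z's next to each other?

2520

Treat the 3 copies of Z as a single block. The multiset to arrange is then {ZZZ, C, M, N, U, W, W}, 7 items in all.
That gives (7)!/(2!) = 2520 arrangements.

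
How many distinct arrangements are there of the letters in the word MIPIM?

The 5 letters of MIPIM have repeats: I appearing twice and M appearing twice.
The number of distinct arrangements is 5!/(2!·2!) = 120/4 = 30.

30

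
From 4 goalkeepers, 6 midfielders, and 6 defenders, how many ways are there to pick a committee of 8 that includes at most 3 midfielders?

8955

Split by how many midfielders are chosen (0 through 3).
Sum: C(6,0)·C(10,8) + C(6,1)·C(10,7) + C(6,2)·C(10,6) + C(6,3)·C(10,5) = 45 + 720 + 3150 + 5040 = 8955.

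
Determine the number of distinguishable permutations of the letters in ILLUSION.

10080

ILLUSION has 8 letters with I appearing twice and L appearing twice.
The number of distinct arrangements is 8!/(2!·2!) = 40320/4 = 10080.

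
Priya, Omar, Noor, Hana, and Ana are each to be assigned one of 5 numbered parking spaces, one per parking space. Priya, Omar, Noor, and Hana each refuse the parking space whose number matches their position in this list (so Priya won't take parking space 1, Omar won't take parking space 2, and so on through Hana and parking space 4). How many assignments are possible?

Let Aᵢ (for 1 ≤ i ≤ 4) be the placements that put person i in their forbidden parking space. Any j of these fix j positions, leaving (5−j)! ways to fill the rest, and there are C(4,j) ways to pick which j.
By inclusion–exclusion, the number of valid placements is Σ_{j=0}^{4} (−1)^j C(4,j)·(5−j)!.
Computing: 120 − 96 + 36 − 8 + 1 = 53.

53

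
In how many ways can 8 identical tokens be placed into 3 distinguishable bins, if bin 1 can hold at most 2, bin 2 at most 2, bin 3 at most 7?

Ignoring the caps, the number of non-negative solutions to x_1+…+x_3 = 8 is C(10,2) = 45.
Subtract solutions that violate a single cap (substitute x_i' = x_i − (cap_i+1)): x_1 ≥ 3 gives C(7,2) = 21; x_2 ≥ 3 gives C(7,2) = 21; x_3 ≥ 8 gives C(2,2) = 1. Together 43.
Add back pairs where two caps are both exceeded: 6 + 0 + 0 = 6.
By inclusion–exclusion the count is 45 − 43 + 6 = 8.

8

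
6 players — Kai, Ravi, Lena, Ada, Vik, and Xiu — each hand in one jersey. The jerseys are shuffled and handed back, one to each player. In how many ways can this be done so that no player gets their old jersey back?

Let Aᵢ be the assignments in which player i gets their old jersey. We want the size of the complement of A₁∪…∪A_6.
By inclusion–exclusion this is Σ_{j=0}^{6} (−1)^j C(6,j)·(6−j)!.
Computing: 720 − 720 + 360 − 120 + 30 − 6 + 1 = 265.

265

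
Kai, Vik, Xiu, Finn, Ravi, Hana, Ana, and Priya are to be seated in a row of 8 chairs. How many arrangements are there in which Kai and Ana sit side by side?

Glue Kai and Ana into one block (2 internal orders), leaving 7 units to arrange in a row.
That gives 2 × 7! = 2 × 5040 = 10080.

10080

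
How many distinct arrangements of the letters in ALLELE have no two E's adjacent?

40

Total arrangements of ALLELE: 6!/(3!·2!) = 60.
If the two E's are adjacent, glue them into one block, leaving 5 items to arrange: (5)!/(3!) = 20 ways.
Hence 60 − 20 = 40.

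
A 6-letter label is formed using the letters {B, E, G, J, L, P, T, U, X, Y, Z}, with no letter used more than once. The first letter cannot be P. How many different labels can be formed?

The first letter has 11−1 = 10 choices (anything except P).
The remaining 5 letters are filled from the other 10 symbols without repetition: 10 × 9 × 8 × 7 × 6 = 30240.
Total: 10 × 30240 = 302400.

302400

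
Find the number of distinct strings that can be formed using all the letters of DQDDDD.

The 6 letters of DQDDDD have repeats: D appearing 5 times.
So there are 6! / (5!) = 6 distinguishable arrangements.

6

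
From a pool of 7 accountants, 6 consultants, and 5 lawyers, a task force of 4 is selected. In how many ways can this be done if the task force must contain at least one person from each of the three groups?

Total 4-person selections from all 18: C(18,4) = 3060.
Subtract selections that omit an entire group: no accountants → C(11,4) = 330; no consultants → C(12,4) = 495; no lawyers → C(13,4) = 715.
Add back selections omitting two groups (i.e. drawn from a single group): C(7,4) + C(6,4) + C(5,4) = 55.
By inclusion–exclusion: 3060 − 1540 + 55 = 1575.

1575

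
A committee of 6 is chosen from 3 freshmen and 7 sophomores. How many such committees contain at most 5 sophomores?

Split by how many sophomores are chosen (0 through 5).
Sum: C(7,0)·C(3,6) + C(7,1)·C(3,5) + C(7,2)·C(3,4) + C(7,3)·C(3,3) + C(7,4)·C(3,2) + C(7,5)·C(3,1) = 0 + 0 + 0 + 35 + 105 + 63 = 203.

203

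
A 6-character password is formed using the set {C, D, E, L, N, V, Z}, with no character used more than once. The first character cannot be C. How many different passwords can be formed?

4320

The first character has 7−1 = 6 choices (anything except C).
The remaining 5 characters are filled from the other 6 symbols without repetition: 6 × 5 × 4 × 3 × 2 = 720.
Total: 6 × 720 = 4320.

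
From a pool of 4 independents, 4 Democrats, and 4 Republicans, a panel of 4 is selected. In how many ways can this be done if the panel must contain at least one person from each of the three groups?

288

Unrestricted: C(12,4) = 495 ways to pick any 4 of the 12.
Subtract selections that omit an entire group: no independents → C(8,4) = 70; no Democrats → C(8,4) = 70; no Republicans → C(8,4) = 70.
Add back selections omitting two groups (i.e. drawn from a single group): C(4,4) + C(4,4) + C(4,4) = 3.
By inclusion–exclusion: 495 − 210 + 3 = 288.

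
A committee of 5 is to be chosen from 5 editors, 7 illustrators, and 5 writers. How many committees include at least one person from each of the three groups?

Unrestricted: C(17,5) = 6188 ways to pick any 5 of the 17.
Subtract selections that omit an entire group: no editors → C(12,5) = 792; no illustrators → C(10,5) = 252; no writers → C(12,5) = 792.
Add back selections omitting two groups (i.e. drawn from a single group): C(5,5) + C(7,5) + C(5,5) = 23.
By inclusion–exclusion: 6188 − 1836 + 23 = 4375.

4375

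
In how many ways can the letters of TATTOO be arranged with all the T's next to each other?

12

Treat the 3 copies of T as a single block. The multiset to arrange is then {TTT, A, O, O}, 4 items in all.
That gives (4)!/(2!) = 12 arrangements.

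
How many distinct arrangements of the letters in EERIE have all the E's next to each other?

Treat the 3 copies of E as a single block. The multiset to arrange is then {EEE, I, R}, 3 items in all.
All 3 items are distinct, so there are (3)! = 6 arrangements.

6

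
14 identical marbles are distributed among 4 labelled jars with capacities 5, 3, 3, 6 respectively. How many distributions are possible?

20

Ignoring the caps, the number of non-negative solutions to x_1+…+x_4 = 14 is C(17,3) = 680.
Subtract solutions that violate a single cap (substitute x_i' = x_i − (cap_i+1)): x_1 ≥ 6 gives C(11,3) = 165; x_2 ≥ 4 gives C(13,3) = 286; x_3 ≥ 4 gives C(13,3) = 286; x_4 ≥ 7 gives C(10,3) = 120. Together 857.
Add back pairs where two caps are both exceeded: 35 + 35 + 4 + 84 + 20 + 20 = 198.
Subtract triples: 1 + 0 + 0 + 0 = 1.
By inclusion–exclusion the count is 680 − 857 + 198 − 1 = 20.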